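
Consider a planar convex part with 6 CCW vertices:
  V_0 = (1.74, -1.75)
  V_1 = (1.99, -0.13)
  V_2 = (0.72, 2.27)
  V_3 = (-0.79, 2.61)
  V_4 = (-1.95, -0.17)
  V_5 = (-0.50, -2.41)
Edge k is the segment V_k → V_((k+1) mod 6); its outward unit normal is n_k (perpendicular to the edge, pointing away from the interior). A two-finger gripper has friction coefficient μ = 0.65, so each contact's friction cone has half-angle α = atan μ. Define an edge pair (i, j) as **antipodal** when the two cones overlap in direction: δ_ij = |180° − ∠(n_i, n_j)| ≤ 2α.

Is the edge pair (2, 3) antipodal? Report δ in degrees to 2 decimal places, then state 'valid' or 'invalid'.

δ = 99.96°, invalid

α = atan 0.65 = 33.02°;  2α = 66.05°
edge 2: e_2 = (-1.51, +0.34);  n_2 = (+0.2197, +0.9756)
edge 3: e_3 = (-1.16, -2.78);  n_3 = (-0.9229, +0.3851)
∠(n_2, n_3) = 80.04°
δ = |180° − 80.04°| = 99.96°
99.96° > 2α = 66.05°  →  invalid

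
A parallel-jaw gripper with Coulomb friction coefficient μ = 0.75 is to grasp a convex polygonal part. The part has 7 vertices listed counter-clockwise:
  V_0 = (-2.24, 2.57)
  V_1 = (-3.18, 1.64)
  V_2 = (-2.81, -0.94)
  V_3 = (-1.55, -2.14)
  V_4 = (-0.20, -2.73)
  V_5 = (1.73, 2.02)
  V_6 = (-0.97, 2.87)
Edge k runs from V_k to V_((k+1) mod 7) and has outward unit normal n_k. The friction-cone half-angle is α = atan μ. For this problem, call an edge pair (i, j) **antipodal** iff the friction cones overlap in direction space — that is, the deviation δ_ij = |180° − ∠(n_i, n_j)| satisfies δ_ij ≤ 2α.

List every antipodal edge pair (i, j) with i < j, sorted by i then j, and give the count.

count = 10; pairs: (0,3), (0,4), (1,4), (1,5), (2,4), (2,5), (2,6), (3,5), (3,6), (4,6)

α = atan 0.75 = 36.87°;  2α = 73.74°
n_0 = (-0.7033, +0.7109)
n_1 = (-0.9899, -0.1420)
n_2 = (-0.6897, -0.7241)
n_3 = (-0.4005, -0.9163)
n_4 = (+0.9264, -0.3764)
n_5 = (+0.3003, +0.9538)
n_6 = (-0.2299, +0.9732)
  (0,1): δ = 126.53°  ·
  (0,2): δ = 88.30°  ·
  (0,3): δ = 68.30°  ✓
  (0,4): δ = 23.19°  ✓
  (0,5): δ = 117.83°  ·
  (0,6): δ = 148.60°  ·
  (1,2): δ = 141.76°  ·
  (1,3): δ = 121.77°  ·
  (1,4): δ = 30.27°  ✓
  (1,5): δ = 64.36°  ✓
  (1,6): δ = 95.13°  ·
  (2,3): δ = 160.00°  ·
  (2,4): δ = 68.51°  ✓
  (2,5): δ = 26.13°  ✓
  (2,6): δ = 56.89°  ✓
  (3,4): δ = 88.51°  ·
  (3,5): δ = 6.13°  ✓
  (3,6): δ = 36.90°  ✓
  (4,5): δ = 85.36°  ·
  (4,6): δ = 54.60°  ✓
  (5,6): δ = 149.23°  ·
antipodal pairs: 10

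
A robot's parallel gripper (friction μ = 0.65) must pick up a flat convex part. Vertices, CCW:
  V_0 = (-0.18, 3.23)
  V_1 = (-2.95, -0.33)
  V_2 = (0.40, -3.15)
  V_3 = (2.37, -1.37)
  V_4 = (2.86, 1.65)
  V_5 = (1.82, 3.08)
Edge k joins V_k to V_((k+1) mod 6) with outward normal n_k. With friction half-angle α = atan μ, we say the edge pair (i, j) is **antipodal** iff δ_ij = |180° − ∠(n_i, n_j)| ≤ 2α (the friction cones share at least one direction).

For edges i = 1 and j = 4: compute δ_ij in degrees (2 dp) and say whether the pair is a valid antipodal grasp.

δ = 13.88°, valid

α = atan 0.65 = 33.02°;  2α = 66.05°
edge 1: e_1 = (+3.35, -2.82);  n_1 = (-0.6440, -0.7650)
edge 4: e_4 = (-1.04, +1.43);  n_4 = (+0.8087, +0.5882)
∠(n_1, n_4) = 166.12°
δ = |180° − 166.12°| = 13.88°
13.88° ≤ 2α = 66.05°  →  valid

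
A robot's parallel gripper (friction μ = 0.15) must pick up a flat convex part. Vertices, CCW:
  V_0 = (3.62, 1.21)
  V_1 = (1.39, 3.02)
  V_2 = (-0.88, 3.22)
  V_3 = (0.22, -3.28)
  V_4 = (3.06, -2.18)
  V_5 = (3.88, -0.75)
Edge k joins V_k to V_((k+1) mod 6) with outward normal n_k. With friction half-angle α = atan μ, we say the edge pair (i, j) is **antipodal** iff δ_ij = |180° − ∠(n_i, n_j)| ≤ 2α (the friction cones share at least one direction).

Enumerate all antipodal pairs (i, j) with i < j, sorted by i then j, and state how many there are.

count = 1; pairs: (2,5)

α = atan 0.15 = 8.53°;  2α = 17.06°
n_0 = (+0.6302, +0.7764)
n_1 = (+0.0878, +0.9961)
n_2 = (-0.9860, -0.1669)
n_3 = (+0.3612, -0.9325)
n_4 = (+0.8675, -0.4974)
n_5 = (+0.9913, +0.1315)
  (0,1): δ = 145.97°  ·
  (0,2): δ = 41.33°  ·
  (0,3): δ = 60.24°  ·
  (0,4): δ = 99.23°  ·
  (0,5): δ = 136.62°  ·
  (1,2): δ = 75.36°  ·
  (1,3): δ = 26.21°  ·
  (1,4): δ = 65.20°  ·
  (1,5): δ = 102.59°  ·
  (2,3): δ = 78.43°  ·
  (2,4): δ = 39.44°  ·
  (2,5): δ = 2.05°  ✓
  (3,4): δ = 141.00°  ·
  (3,5): δ = 103.62°  ·
  (4,5): δ = 142.61°  ·
antipodal pairs: 1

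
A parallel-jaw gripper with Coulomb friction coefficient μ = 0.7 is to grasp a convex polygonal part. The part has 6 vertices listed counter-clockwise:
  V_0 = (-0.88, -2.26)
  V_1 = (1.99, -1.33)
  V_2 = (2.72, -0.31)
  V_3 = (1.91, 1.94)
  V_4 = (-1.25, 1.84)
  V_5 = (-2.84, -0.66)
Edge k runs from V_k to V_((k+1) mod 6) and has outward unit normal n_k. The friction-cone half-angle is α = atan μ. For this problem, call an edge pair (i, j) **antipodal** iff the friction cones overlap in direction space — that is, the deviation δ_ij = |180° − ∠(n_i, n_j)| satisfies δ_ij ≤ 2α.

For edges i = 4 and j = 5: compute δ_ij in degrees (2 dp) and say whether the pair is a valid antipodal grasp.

α = atan 0.7 = 34.99°;  2α = 69.98°
edge 4: e_4 = (-1.59, -2.50);  n_4 = (-0.8438, +0.5367)
edge 5: e_5 = (+1.96, -1.60);  n_5 = (-0.6324, -0.7747)
∠(n_4, n_5) = 83.23°
δ = |180° − 83.23°| = 96.77°
96.77° > 2α = 69.98°  →  invalid

δ = 96.77°, invalid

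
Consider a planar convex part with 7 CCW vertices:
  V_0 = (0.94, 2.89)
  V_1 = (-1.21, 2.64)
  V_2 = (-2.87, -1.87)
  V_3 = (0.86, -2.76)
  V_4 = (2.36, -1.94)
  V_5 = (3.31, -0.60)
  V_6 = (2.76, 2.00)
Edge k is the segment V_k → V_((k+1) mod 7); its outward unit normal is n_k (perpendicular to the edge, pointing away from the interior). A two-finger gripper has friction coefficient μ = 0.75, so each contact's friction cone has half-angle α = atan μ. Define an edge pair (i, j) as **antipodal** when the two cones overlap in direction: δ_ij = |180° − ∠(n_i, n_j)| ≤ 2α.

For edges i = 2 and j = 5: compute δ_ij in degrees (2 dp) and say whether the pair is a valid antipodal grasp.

α = atan 0.75 = 36.87°;  2α = 73.74°
edge 2: e_2 = (+3.73, -0.89);  n_2 = (-0.2321, -0.9727)
edge 5: e_5 = (-0.55, +2.60);  n_5 = (+0.9783, +0.2070)
∠(n_2, n_5) = 115.36°
δ = |180° − 115.36°| = 64.64°
64.64° ≤ 2α = 73.74°  →  valid

δ = 64.64°, valid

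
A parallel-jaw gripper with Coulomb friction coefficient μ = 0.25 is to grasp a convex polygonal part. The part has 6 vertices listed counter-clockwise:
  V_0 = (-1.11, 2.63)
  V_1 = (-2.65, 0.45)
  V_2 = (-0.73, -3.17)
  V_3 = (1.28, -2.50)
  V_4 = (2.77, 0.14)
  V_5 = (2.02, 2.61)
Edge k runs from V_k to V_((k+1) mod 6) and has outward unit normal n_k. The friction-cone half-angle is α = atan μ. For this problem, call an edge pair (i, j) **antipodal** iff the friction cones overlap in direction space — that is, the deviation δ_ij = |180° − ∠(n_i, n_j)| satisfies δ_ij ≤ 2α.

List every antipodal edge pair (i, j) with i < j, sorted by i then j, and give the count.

α = atan 0.25 = 14.04°;  2α = 28.07°
n_0 = (-0.8168, +0.5770)
n_1 = (-0.8834, -0.4686)
n_2 = (+0.3162, -0.9487)
n_3 = (+0.8709, -0.4915)
n_4 = (+0.9569, +0.2905)
n_5 = (+0.0064, +1.0000)
  (0,1): δ = 116.82°  ·
  (0,2): δ = 36.33°  ·
  (0,3): δ = 5.80°  ✓
  (0,4): δ = 52.13°  ·
  (0,5): δ = 124.87°  ·
  (1,2): δ = 99.51°  ·
  (1,3): δ = 57.38°  ·
  (1,4): δ = 11.05°  ✓
  (1,5): δ = 61.69°  ·
  (2,3): δ = 137.88°  ·
  (2,4): δ = 91.54°  ·
  (2,5): δ = 18.80°  ✓
  (3,4): δ = 133.67°  ·
  (3,5): δ = 60.93°  ·
  (4,5): δ = 107.26°  ·
antipodal pairs: 3

count = 3; pairs: (0,3), (1,4), (2,5)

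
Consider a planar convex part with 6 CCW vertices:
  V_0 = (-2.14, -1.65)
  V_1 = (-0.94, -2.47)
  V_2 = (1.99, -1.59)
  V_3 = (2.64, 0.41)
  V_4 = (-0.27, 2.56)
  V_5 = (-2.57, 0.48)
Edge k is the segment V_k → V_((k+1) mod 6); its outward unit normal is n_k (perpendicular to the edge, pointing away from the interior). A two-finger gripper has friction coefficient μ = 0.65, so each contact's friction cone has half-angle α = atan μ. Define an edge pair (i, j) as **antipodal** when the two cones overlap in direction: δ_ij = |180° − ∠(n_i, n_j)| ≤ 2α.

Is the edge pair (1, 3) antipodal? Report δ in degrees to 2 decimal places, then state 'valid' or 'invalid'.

α = atan 0.65 = 33.02°;  2α = 66.05°
edge 1: e_1 = (+2.93, +0.88);  n_1 = (+0.2876, -0.9577)
edge 3: e_3 = (-2.91, +2.15);  n_3 = (+0.5942, +0.8043)
∠(n_1, n_3) = 126.82°
δ = |180° − 126.82°| = 53.18°
53.18° ≤ 2α = 66.05°  →  valid

δ = 53.18°, valid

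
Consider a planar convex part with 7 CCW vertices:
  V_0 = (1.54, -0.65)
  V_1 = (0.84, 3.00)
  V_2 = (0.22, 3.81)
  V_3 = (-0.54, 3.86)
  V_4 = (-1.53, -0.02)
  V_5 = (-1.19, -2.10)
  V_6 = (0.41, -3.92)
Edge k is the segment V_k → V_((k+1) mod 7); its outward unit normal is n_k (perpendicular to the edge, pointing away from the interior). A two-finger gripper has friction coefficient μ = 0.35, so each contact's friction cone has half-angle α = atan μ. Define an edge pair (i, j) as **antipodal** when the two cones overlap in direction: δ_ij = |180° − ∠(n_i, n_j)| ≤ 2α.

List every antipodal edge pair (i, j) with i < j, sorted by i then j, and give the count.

count = 7; pairs: (0,3), (0,4), (0,5), (1,4), (1,5), (3,6), (4,6)

α = atan 0.35 = 19.29°;  2α = 38.58°
n_0 = (+0.9821, +0.1883)
n_1 = (+0.7941, +0.6078)
n_2 = (+0.0656, +0.9978)
n_3 = (-0.9690, +0.2472)
n_4 = (-0.9869, -0.1613)
n_5 = (-0.7510, -0.6603)
n_6 = (+0.9452, -0.3266)
  (0,1): δ = 153.42°  ·
  (0,2): δ = 104.62°  ·
  (0,3): δ = 25.17°  ✓
  (0,4): δ = 1.57°  ✓
  (0,5): δ = 30.46°  ✓
  (0,6): δ = 150.08°  ·
  (1,2): δ = 131.20°  ·
  (1,3): δ = 51.75°  ·
  (1,4): δ = 28.15°  ✓
  (1,5): δ = 3.89°  ✓
  (1,6): δ = 123.51°  ·
  (2,3): δ = 100.55°  ·
  (2,4): δ = 76.95°  ·
  (2,5): δ = 44.92°  ·
  (2,6): δ = 74.70°  ·
  (3,4): δ = 156.40°  ·
  (3,5): δ = 124.37°  ·
  (3,6): δ = 4.75°  ✓
  (4,5): δ = 147.96°  ·
  (4,6): δ = 28.35°  ✓
  (5,6): δ = 60.38°  ·
antipodal pairs: 7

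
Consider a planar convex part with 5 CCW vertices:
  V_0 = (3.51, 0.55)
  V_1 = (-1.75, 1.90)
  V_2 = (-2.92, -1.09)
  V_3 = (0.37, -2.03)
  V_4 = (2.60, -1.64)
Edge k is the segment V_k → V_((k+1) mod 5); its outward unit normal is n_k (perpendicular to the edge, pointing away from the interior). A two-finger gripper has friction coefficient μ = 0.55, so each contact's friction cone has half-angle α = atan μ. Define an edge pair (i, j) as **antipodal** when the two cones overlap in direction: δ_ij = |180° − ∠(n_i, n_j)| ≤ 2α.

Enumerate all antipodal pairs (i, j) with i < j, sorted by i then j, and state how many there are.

count = 3; pairs: (0,2), (0,3), (1,4)

α = atan 0.55 = 28.81°;  2α = 57.62°
n_0 = (+0.2486, +0.9686)
n_1 = (-0.9312, +0.3644)
n_2 = (-0.2747, -0.9615)
n_3 = (+0.1723, -0.9850)
n_4 = (+0.9235, -0.3837)
  (0,1): δ = 96.98°  ·
  (0,2): δ = 1.55°  ✓
  (0,3): δ = 24.31°  ✓
  (0,4): δ = 81.83°  ·
  (1,2): δ = 84.57°  ·
  (1,3): δ = 58.71°  ·
  (1,4): δ = 1.19°  ✓
  (2,3): δ = 154.13°  ·
  (2,4): δ = 96.62°  ·
  (3,4): δ = 122.48°  ·
antipodal pairs: 3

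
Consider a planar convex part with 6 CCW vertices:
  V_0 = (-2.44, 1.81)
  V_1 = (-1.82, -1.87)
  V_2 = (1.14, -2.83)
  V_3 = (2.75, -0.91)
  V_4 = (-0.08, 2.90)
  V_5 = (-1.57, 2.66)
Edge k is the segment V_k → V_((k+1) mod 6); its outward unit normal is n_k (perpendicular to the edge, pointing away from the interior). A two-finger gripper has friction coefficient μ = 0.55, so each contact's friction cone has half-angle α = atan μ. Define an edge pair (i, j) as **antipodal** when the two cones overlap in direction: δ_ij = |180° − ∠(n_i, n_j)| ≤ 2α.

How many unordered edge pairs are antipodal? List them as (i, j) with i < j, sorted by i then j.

α = atan 0.55 = 28.81°;  2α = 57.62°
n_0 = (-0.9861, -0.1661)
n_1 = (-0.3085, -0.9512)
n_2 = (+0.7663, -0.6425)
n_3 = (+0.8028, +0.5963)
n_4 = (-0.1590, +0.9873)
n_5 = (-0.6988, +0.7153)
  (0,1): δ = 117.53°  ·
  (0,2): δ = 49.54°  ✓
  (0,3): δ = 27.04°  ✓
  (0,4): δ = 89.59°  ·
  (0,5): δ = 124.77°  ·
  (1,2): δ = 112.01°  ·
  (1,3): δ = 35.43°  ✓
  (1,4): δ = 27.12°  ✓
  (1,5): δ = 62.30°  ·
  (2,3): δ = 103.41°  ·
  (2,4): δ = 40.87°  ✓
  (2,5): δ = 5.68°  ✓
  (3,4): δ = 117.45°  ·
  (3,5): δ = 82.27°  ·
  (4,5): δ = 144.82°  ·
antipodal pairs: 6

count = 6; pairs: (0,2), (0,3), (1,3), (1,4), (2,4), (2,5)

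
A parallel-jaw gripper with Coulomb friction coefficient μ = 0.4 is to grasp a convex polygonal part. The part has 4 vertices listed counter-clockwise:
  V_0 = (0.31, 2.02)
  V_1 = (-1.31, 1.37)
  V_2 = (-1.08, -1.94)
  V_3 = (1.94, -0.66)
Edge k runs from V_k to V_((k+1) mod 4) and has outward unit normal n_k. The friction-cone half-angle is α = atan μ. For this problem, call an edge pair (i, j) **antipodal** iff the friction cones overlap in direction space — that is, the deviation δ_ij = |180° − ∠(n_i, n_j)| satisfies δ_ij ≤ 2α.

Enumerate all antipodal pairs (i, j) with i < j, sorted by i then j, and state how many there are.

count = 2; pairs: (0,2), (1,3)

α = atan 0.4 = 21.80°;  2α = 43.60°
n_0 = (-0.3724, +0.9281)
n_1 = (-0.9976, -0.0693)
n_2 = (+0.3902, -0.9207)
n_3 = (+0.8544, +0.5196)
  (0,1): δ = 107.89°  ·
  (0,2): δ = 1.11°  ✓
  (0,3): δ = 99.45°  ·
  (1,2): δ = 71.01°  ·
  (1,3): δ = 27.33°  ✓
  (2,3): δ = 81.66°  ·
antipodal pairs: 2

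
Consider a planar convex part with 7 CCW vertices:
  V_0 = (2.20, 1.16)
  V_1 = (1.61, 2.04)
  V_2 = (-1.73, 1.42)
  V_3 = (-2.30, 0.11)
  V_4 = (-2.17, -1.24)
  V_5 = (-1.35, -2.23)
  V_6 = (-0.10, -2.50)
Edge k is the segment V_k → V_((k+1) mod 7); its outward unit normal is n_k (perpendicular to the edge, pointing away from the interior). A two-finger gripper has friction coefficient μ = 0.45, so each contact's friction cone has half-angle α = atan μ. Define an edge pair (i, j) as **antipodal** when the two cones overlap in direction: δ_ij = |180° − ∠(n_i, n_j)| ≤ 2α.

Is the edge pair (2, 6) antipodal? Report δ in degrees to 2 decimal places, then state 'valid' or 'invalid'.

δ = 8.63°, valid

α = atan 0.45 = 24.23°;  2α = 48.46°
edge 2: e_2 = (-0.57, -1.31);  n_2 = (-0.9170, +0.3990)
edge 6: e_6 = (+2.30, +3.66);  n_6 = (+0.8467, -0.5321)
∠(n_2, n_6) = 171.37°
δ = |180° − 171.37°| = 8.63°
8.63° ≤ 2α = 48.46°  →  valid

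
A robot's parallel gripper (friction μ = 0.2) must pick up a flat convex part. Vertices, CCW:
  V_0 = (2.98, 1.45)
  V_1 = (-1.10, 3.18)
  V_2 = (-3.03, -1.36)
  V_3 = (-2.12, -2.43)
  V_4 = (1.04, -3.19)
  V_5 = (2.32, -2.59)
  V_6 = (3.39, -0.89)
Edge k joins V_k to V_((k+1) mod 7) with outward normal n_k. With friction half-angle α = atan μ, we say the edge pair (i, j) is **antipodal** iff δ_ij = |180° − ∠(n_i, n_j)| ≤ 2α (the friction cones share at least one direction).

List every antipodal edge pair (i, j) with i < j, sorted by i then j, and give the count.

count = 2; pairs: (0,3), (1,5)

α = atan 0.2 = 11.31°;  2α = 22.62°
n_0 = (+0.3904, +0.9207)
n_1 = (-0.9203, +0.3912)
n_2 = (-0.7618, -0.6479)
n_3 = (-0.2338, -0.9723)
n_4 = (+0.4244, -0.9055)
n_5 = (+0.8463, -0.5327)
n_6 = (+0.9850, +0.1726)
  (0,1): δ = 90.05°  ·
  (0,2): δ = 26.64°  ·
  (0,3): δ = 9.45°  ✓
  (0,4): δ = 48.09°  ·
  (0,5): δ = 80.79°  ·
  (0,6): δ = 122.92°  ·
  (1,2): δ = 116.59°  ·
  (1,3): δ = 80.49°  ·
  (1,4): δ = 41.85°  ·
  (1,5): δ = 9.16°  ✓
  (1,6): δ = 32.97°  ·
  (2,3): δ = 143.90°  ·
  (2,4): δ = 105.27°  ·
  (2,5): δ = 72.57°  ·
  (2,6): δ = 30.44°  ·
  (3,4): δ = 141.36°  ·
  (3,5): δ = 108.66°  ·
  (3,6): δ = 66.54°  ·
  (4,5): δ = 147.30°  ·
  (4,6): δ = 105.18°  ·
  (5,6): δ = 137.88°  ·
antipodal pairs: 2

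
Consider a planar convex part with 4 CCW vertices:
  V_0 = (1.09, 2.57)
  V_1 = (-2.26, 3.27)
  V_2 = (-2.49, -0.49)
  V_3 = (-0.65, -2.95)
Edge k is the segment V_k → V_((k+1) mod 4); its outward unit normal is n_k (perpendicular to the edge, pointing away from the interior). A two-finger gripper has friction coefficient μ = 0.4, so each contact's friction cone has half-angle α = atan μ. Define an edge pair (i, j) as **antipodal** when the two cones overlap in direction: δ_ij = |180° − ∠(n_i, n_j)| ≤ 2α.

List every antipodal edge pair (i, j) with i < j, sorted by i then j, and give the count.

α = atan 0.4 = 21.80°;  2α = 43.60°
n_0 = (+0.2045, +0.9789)
n_1 = (-0.9981, +0.0611)
n_2 = (-0.8008, -0.5990)
n_3 = (+0.9537, -0.3006)
  (0,1): δ = 81.70°  ·
  (0,2): δ = 41.40°  ✓
  (0,3): δ = 84.31°  ·
  (1,2): δ = 139.70°  ·
  (1,3): δ = 14.00°  ✓
  (2,3): δ = 54.29°  ·
antipodal pairs: 2

count = 2; pairs: (0,2), (1,3)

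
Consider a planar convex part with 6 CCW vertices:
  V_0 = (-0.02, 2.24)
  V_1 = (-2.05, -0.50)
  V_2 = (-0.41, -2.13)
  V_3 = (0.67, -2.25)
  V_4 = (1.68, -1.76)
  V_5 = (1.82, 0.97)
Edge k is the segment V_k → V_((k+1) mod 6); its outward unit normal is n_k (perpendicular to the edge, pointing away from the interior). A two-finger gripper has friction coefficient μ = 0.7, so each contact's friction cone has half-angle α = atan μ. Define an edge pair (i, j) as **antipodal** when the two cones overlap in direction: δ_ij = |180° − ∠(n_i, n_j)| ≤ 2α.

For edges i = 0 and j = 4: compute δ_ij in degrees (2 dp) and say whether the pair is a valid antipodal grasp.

δ = 33.60°, valid

α = atan 0.7 = 34.99°;  2α = 69.98°
edge 0: e_0 = (-2.03, -2.74);  n_0 = (-0.8035, +0.5953)
edge 4: e_4 = (+0.14, +2.73);  n_4 = (+0.9987, -0.0512)
∠(n_0, n_4) = 146.40°
δ = |180° − 146.40°| = 33.60°
33.60° ≤ 2α = 69.98°  →  valid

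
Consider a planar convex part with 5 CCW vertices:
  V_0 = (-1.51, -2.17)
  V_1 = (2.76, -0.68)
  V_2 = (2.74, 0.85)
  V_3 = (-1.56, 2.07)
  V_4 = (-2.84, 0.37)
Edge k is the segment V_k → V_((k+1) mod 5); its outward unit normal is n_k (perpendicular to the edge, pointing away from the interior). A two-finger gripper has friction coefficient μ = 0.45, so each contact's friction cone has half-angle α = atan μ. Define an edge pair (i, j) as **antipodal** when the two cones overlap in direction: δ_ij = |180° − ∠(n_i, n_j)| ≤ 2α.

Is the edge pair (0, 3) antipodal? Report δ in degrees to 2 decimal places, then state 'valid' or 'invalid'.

δ = 33.79°, valid

α = atan 0.45 = 24.23°;  2α = 48.46°
edge 0: e_0 = (+4.27, +1.49);  n_0 = (+0.3295, -0.9442)
edge 3: e_3 = (-1.28, -1.70);  n_3 = (-0.7989, +0.6015)
∠(n_0, n_3) = 146.21°
δ = |180° − 146.21°| = 33.79°
33.79° ≤ 2α = 48.46°  →  valid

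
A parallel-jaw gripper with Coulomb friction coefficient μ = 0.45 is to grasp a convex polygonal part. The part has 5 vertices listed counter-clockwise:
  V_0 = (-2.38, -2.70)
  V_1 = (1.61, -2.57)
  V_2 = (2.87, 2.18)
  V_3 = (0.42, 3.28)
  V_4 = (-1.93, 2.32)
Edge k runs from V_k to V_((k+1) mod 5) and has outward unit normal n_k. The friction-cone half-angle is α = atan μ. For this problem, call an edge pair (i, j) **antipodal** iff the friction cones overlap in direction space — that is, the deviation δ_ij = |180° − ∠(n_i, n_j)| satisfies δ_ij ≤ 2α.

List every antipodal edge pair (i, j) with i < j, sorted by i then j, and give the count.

α = atan 0.45 = 24.23°;  2α = 48.46°
n_0 = (+0.0326, -0.9995)
n_1 = (+0.9666, -0.2564)
n_2 = (+0.4096, +0.9123)
n_3 = (-0.3782, +0.9257)
n_4 = (-0.9960, +0.0893)
  (0,1): δ = 106.72°  ·
  (0,2): δ = 26.05°  ✓
  (0,3): δ = 20.35°  ✓
  (0,4): δ = 83.01°  ·
  (1,2): δ = 99.32°  ·
  (1,3): δ = 52.92°  ·
  (1,4): δ = 9.73°  ✓
  (2,3): δ = 133.60°  ·
  (2,4): δ = 70.94°  ·
  (3,4): δ = 117.34°  ·
antipodal pairs: 3

count = 3; pairs: (0,2), (0,3), (1,4)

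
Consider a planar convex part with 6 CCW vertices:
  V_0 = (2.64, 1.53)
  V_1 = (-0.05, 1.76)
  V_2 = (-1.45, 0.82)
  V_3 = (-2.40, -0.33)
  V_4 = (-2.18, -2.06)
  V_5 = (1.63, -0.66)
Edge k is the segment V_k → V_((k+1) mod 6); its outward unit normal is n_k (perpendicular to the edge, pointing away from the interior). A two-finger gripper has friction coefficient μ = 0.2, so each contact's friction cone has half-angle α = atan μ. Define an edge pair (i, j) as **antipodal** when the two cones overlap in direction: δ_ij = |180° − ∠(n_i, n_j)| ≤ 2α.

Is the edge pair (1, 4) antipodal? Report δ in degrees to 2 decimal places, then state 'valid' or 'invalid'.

α = atan 0.2 = 11.31°;  2α = 22.62°
edge 1: e_1 = (-1.40, -0.94);  n_1 = (-0.5574, +0.8302)
edge 4: e_4 = (+3.81, +1.40);  n_4 = (+0.3449, -0.9386)
∠(n_1, n_4) = 166.30°
δ = |180° − 166.30°| = 13.70°
13.70° ≤ 2α = 22.62°  →  valid

δ = 13.70°, valid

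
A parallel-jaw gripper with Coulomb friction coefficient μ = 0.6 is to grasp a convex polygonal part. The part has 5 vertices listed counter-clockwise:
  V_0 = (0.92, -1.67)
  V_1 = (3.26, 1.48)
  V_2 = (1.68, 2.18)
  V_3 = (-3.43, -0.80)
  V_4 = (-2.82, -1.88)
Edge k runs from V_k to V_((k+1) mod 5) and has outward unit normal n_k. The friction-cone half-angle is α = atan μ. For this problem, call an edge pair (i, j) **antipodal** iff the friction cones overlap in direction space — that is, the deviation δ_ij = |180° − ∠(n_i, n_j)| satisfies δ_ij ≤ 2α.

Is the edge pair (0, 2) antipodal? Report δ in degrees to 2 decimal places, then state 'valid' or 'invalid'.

α = atan 0.6 = 30.96°;  2α = 61.93°
edge 0: e_0 = (+2.34, +3.15);  n_0 = (+0.8027, -0.5963)
edge 2: e_2 = (-5.11, -2.98);  n_2 = (-0.5038, +0.8638)
∠(n_0, n_2) = 156.86°
δ = |180° − 156.86°| = 23.14°
23.14° ≤ 2α = 61.93°  →  valid

δ = 23.14°, valid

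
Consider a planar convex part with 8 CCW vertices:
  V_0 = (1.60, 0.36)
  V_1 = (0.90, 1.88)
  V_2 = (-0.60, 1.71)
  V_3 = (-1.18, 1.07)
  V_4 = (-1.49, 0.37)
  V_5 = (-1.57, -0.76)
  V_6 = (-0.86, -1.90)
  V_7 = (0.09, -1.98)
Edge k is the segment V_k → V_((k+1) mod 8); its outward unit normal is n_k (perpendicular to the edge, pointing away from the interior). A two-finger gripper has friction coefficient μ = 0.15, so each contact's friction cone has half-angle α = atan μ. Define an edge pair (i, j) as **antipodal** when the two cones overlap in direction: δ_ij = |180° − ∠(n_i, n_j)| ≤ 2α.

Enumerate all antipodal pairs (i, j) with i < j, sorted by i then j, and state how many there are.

α = atan 0.15 = 8.53°;  2α = 17.06°
n_0 = (+0.9083, +0.4183)
n_1 = (-0.1126, +0.9936)
n_2 = (-0.7410, +0.6715)
n_3 = (-0.9143, +0.4049)
n_4 = (-0.9975, +0.0706)
n_5 = (-0.8488, -0.5287)
n_6 = (-0.0839, -0.9965)
n_7 = (+0.8402, -0.5422)
  (0,1): δ = 108.26°  ·
  (0,2): δ = 66.91°  ·
  (0,3): δ = 48.61°  ·
  (0,4): δ = 28.78°  ·
  (0,5): δ = 7.19°  ✓
  (0,6): δ = 60.46°  ·
  (0,7): δ = 122.44°  ·
  (1,2): δ = 138.65°  ·
  (1,3): δ = 120.35°  ·
  (1,4): δ = 100.52°  ·
  (1,5): δ = 64.55°  ·
  (1,6): δ = 11.28°  ✓
  (1,7): δ = 50.70°  ·
  (2,3): δ = 161.70°  ·
  (2,4): δ = 141.87°  ·
  (2,5): δ = 105.90°  ·
  (2,6): δ = 52.63°  ·
  (2,7): δ = 9.35°  ✓
  (3,4): δ = 160.16°  ·
  (3,5): δ = 124.20°  ·
  (3,6): δ = 70.93°  ·
  (3,7): δ = 8.95°  ✓
  (4,5): δ = 144.04°  ·
  (4,6): δ = 90.76°  ·
  (4,7): δ = 28.78°  ·
  (5,6): δ = 126.73°  ·
  (5,7): δ = 64.75°  ·
  (6,7): δ = 118.02°  ·
antipodal pairs: 4

count = 4; pairs: (0,5), (1,6), (2,7), (3,7)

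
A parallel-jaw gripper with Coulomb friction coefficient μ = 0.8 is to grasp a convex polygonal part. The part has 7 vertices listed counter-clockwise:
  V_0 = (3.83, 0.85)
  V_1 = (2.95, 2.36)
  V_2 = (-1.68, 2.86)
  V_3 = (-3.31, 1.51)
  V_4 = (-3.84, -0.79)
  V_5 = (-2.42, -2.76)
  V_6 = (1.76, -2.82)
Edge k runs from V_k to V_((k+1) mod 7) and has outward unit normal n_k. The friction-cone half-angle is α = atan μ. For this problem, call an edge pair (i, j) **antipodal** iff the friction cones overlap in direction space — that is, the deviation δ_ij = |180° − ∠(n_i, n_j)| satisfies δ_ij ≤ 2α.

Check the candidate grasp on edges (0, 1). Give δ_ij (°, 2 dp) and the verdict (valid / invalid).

α = atan 0.8 = 38.66°;  2α = 77.32°
edge 0: e_0 = (-0.88, +1.51);  n_0 = (+0.8640, +0.5035)
edge 1: e_1 = (-4.63, +0.50);  n_1 = (+0.1074, +0.9942)
∠(n_0, n_1) = 53.60°
δ = |180° − 53.60°| = 126.40°
126.40° > 2α = 77.32°  →  invalid

δ = 126.40°, invalid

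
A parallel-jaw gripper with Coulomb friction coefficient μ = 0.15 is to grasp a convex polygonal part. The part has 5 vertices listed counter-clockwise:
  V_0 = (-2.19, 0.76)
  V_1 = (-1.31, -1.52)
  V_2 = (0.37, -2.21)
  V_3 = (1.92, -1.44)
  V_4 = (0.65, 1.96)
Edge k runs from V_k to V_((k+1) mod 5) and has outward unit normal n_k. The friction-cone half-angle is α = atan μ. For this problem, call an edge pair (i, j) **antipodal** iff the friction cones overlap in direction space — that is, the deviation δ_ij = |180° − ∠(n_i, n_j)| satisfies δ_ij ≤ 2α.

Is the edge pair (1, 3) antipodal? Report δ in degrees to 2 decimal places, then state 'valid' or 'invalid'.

δ = 47.19°, invalid

α = atan 0.15 = 8.53°;  2α = 17.06°
edge 1: e_1 = (+1.68, -0.69);  n_1 = (-0.3799, -0.9250)
edge 3: e_3 = (-1.27, +3.40);  n_3 = (+0.9368, +0.3499)
∠(n_1, n_3) = 132.81°
δ = |180° − 132.81°| = 47.19°
47.19° > 2α = 17.06°  →  invalid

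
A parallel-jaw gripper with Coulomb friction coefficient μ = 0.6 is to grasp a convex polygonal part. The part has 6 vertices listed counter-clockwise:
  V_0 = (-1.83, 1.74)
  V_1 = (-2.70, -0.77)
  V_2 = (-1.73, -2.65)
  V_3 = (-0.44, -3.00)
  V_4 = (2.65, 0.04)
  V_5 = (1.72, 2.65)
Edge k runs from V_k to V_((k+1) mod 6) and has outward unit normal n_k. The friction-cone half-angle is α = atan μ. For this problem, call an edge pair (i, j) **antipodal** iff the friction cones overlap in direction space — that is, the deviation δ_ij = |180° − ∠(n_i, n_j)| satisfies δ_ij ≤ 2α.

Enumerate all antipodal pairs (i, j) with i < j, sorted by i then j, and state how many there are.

count = 6; pairs: (0,3), (0,4), (1,4), (2,4), (2,5), (3,5)

α = atan 0.6 = 30.96°;  2α = 61.93°
n_0 = (-0.9449, +0.3275)
n_1 = (-0.8887, -0.4585)
n_2 = (-0.2619, -0.9651)
n_3 = (+0.7013, -0.7129)
n_4 = (+0.9420, +0.3357)
n_5 = (-0.2483, +0.9687)
  (0,1): δ = 133.59°  ·
  (0,2): δ = 86.06°  ·
  (0,3): δ = 26.35°  ✓
  (0,4): δ = 38.73°  ✓
  (0,5): δ = 123.49°  ·
  (1,2): δ = 132.47°  ·
  (1,3): δ = 72.76°  ·
  (1,4): δ = 7.68°  ✓
  (1,5): δ = 77.09°  ·
  (2,3): δ = 120.29°  ·
  (2,4): δ = 55.21°  ✓
  (2,5): δ = 29.56°  ✓
  (3,4): δ = 114.92°  ·
  (3,5): δ = 30.16°  ✓
  (4,5): δ = 95.23°  ·
antipodal pairs: 6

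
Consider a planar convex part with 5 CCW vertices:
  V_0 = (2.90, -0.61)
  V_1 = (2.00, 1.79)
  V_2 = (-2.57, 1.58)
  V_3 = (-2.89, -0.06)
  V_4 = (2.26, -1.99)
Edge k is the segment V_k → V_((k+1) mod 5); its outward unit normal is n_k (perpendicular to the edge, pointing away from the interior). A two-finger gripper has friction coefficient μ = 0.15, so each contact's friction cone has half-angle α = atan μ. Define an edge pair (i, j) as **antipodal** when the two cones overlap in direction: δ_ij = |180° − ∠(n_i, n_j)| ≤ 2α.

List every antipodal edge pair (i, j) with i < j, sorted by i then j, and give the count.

α = atan 0.15 = 8.53°;  2α = 17.06°
n_0 = (+0.9363, +0.3511)
n_1 = (-0.0459, +0.9989)
n_2 = (-0.9815, +0.1915)
n_3 = (-0.3509, -0.9364)
n_4 = (+0.9072, -0.4207)
  (0,1): δ = 107.93°  ·
  (0,2): δ = 31.60°  ·
  (0,3): δ = 48.90°  ·
  (0,4): δ = 134.56°  ·
  (1,2): δ = 103.67°  ·
  (1,3): δ = 23.17°  ·
  (1,4): δ = 62.49°  ·
  (2,3): δ = 99.50°  ·
  (2,4): δ = 13.84°  ✓
  (3,4): δ = 94.34°  ·
antipodal pairs: 1

count = 1; pairs: (2,4)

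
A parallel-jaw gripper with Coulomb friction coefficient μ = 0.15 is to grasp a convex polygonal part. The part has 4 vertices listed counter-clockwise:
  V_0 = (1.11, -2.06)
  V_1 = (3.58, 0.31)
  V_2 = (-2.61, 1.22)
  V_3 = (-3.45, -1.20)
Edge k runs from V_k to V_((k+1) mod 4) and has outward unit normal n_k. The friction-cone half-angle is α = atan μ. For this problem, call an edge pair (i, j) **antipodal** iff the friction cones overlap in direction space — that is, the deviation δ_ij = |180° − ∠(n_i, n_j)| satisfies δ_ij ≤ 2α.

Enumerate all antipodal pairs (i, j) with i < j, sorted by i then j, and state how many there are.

count = 1; pairs: (1,3)

α = atan 0.15 = 8.53°;  2α = 17.06°
n_0 = (+0.6923, -0.7216)
n_1 = (+0.1454, +0.9894)
n_2 = (-0.9447, +0.3279)
n_3 = (-0.1853, -0.9827)
  (0,1): δ = 52.18°  ·
  (0,2): δ = 27.04°  ·
  (0,3): δ = 125.50°  ·
  (1,2): δ = 100.78°  ·
  (1,3): δ = 2.32°  ✓
  (2,3): δ = 81.54°  ·
antipodal pairs: 1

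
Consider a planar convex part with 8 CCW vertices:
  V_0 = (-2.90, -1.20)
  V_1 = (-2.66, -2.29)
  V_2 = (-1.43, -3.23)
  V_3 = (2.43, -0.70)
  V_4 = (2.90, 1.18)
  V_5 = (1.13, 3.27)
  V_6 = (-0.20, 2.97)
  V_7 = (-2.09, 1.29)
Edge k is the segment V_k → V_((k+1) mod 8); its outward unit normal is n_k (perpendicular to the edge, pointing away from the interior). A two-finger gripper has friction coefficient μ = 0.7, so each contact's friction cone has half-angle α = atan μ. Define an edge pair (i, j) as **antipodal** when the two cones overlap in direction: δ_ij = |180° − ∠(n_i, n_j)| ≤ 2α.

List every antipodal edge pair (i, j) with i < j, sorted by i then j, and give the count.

α = atan 0.7 = 34.99°;  2α = 69.98°
n_0 = (-0.9766, -0.2150)
n_1 = (-0.6072, -0.7945)
n_2 = (+0.5482, -0.8364)
n_3 = (+0.9701, -0.2425)
n_4 = (+0.7631, +0.6463)
n_5 = (-0.2200, +0.9755)
n_6 = (-0.6644, +0.7474)
n_7 = (-0.9509, +0.3093)
  (0,1): δ = 139.81°  ·
  (0,2): δ = 69.17°  ✓
  (0,3): δ = 26.45°  ✓
  (0,4): δ = 27.84°  ✓
  (0,5): δ = 90.29°  ·
  (0,6): δ = 119.22°  ·
  (0,7): δ = 149.56°  ·
  (1,2): δ = 109.37°  ·
  (1,3): δ = 66.65°  ✓
  (1,4): δ = 12.35°  ✓
  (1,5): δ = 50.10°  ✓
  (1,6): δ = 79.02°  ·
  (1,7): δ = 109.37°  ·
  (2,3): δ = 137.28°  ·
  (2,4): δ = 82.98°  ·
  (2,5): δ = 20.53°  ✓
  (2,6): δ = 8.39°  ✓
  (2,7): δ = 38.74°  ✓
  (3,4): δ = 125.70°  ·
  (3,5): δ = 63.25°  ✓
  (3,6): δ = 34.33°  ✓
  (3,7): δ = 3.98°  ✓
  (4,5): δ = 117.55°  ·
  (4,6): δ = 88.63°  ·
  (4,7): δ = 58.28°  ✓
  (5,6): δ = 151.08°  ·
  (5,7): δ = 120.73°  ·
  (6,7): δ = 149.65°  ·
antipodal pairs: 13

count = 13; pairs: (0,2), (0,3), (0,4), (1,3), (1,4), (1,5), (2,5), (2,6), (2,7), (3,5), (3,6), (3,7), (4,7)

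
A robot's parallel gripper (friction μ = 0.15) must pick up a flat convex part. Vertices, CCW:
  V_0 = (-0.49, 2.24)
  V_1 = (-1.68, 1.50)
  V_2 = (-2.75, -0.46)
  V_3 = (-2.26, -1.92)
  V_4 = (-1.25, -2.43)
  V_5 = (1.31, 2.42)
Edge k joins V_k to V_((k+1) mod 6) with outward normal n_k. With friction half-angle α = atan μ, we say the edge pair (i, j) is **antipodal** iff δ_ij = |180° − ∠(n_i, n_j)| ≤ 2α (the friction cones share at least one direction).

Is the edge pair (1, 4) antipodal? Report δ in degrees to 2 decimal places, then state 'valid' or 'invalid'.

δ = 0.80°, valid

α = atan 0.15 = 8.53°;  2α = 17.06°
edge 1: e_1 = (-1.07, -1.96);  n_1 = (-0.8777, +0.4792)
edge 4: e_4 = (+2.56, +4.85);  n_4 = (+0.8844, -0.4668)
∠(n_1, n_4) = 179.20°
δ = |180° − 179.20°| = 0.80°
0.80° ≤ 2α = 17.06°  →  valid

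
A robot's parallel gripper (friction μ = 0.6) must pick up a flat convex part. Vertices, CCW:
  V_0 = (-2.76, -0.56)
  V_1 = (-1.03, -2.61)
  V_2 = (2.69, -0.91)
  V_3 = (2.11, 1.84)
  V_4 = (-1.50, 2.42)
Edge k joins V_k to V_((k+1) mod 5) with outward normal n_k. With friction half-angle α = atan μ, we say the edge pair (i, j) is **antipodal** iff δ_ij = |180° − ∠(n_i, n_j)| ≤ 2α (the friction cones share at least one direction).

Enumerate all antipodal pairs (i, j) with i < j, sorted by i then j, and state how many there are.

α = atan 0.6 = 30.96°;  2α = 61.93°
n_0 = (-0.7642, -0.6449)
n_1 = (+0.4156, -0.9095)
n_2 = (+0.9785, +0.2064)
n_3 = (+0.1586, +0.9873)
n_4 = (-0.9211, +0.3894)
  (0,1): δ = 105.60°  ·
  (0,2): δ = 28.25°  ✓
  (0,3): δ = 40.71°  ✓
  (0,4): δ = 116.92°  ·
  (1,2): δ = 102.65°  ·
  (1,3): δ = 33.69°  ✓
  (1,4): δ = 42.52°  ✓
  (2,3): δ = 111.04°  ·
  (2,4): δ = 34.83°  ✓
  (3,4): δ = 103.79°  ·
antipodal pairs: 5

count = 5; pairs: (0,2), (0,3), (1,3), (1,4), (2,4)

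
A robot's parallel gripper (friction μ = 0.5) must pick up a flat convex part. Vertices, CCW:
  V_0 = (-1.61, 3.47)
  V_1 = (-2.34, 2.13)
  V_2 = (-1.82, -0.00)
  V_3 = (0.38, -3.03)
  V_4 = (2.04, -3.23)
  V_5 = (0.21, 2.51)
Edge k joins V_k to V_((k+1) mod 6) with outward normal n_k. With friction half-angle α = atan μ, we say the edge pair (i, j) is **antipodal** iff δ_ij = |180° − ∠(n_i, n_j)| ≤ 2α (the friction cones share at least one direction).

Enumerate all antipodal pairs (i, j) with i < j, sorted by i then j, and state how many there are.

count = 6; pairs: (0,4), (1,4), (1,5), (2,4), (2,5), (3,5)

α = atan 0.5 = 26.57°;  2α = 53.13°
n_0 = (-0.8781, +0.4784)
n_1 = (-0.9715, -0.2372)
n_2 = (-0.8092, -0.5875)
n_3 = (-0.1196, -0.9928)
n_4 = (+0.9528, +0.3038)
n_5 = (+0.4665, +0.8845)
  (0,1): δ = 137.70°  ·
  (0,2): δ = 115.44°  ·
  (0,3): δ = 68.29°  ·
  (0,4): δ = 46.26°  ✓
  (0,5): δ = 90.77°  ·
  (1,2): δ = 157.74°  ·
  (1,3): δ = 110.59°  ·
  (1,4): δ = 3.96°  ✓
  (1,5): δ = 48.47°  ✓
  (2,3): δ = 132.85°  ·
  (2,4): δ = 18.30°  ✓
  (2,5): δ = 26.21°  ✓
  (3,4): δ = 65.45°  ·
  (3,5): δ = 20.94°  ✓
  (4,5): δ = 135.49°  ·
antipodal pairs: 6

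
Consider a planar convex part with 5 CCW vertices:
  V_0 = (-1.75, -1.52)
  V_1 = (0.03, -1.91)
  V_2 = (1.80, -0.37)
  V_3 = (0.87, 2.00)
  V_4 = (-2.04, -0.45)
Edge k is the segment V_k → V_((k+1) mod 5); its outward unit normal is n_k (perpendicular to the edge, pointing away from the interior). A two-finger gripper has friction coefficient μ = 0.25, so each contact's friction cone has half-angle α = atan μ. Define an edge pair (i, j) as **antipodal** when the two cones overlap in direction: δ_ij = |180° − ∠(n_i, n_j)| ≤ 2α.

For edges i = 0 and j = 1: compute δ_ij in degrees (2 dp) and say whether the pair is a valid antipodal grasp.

α = atan 0.25 = 14.04°;  2α = 28.07°
edge 0: e_0 = (+1.78, -0.39);  n_0 = (-0.2140, -0.9768)
edge 1: e_1 = (+1.77, +1.54);  n_1 = (+0.6564, -0.7544)
∠(n_0, n_1) = 53.38°
δ = |180° − 53.38°| = 126.62°
126.62° > 2α = 28.07°  →  invalid

δ = 126.62°, invalid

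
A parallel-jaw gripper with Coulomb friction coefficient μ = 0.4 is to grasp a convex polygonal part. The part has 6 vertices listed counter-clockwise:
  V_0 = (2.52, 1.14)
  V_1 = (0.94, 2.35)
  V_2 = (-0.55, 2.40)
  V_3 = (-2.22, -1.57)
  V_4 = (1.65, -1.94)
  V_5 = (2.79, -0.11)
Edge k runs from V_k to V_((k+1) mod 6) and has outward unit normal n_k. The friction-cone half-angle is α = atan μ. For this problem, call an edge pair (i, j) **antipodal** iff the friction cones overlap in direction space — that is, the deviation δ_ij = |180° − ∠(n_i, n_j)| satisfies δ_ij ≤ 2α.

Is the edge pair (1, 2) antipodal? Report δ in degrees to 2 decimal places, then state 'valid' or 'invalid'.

α = atan 0.4 = 21.80°;  2α = 43.60°
edge 1: e_1 = (-1.49, +0.05);  n_1 = (+0.0335, +0.9994)
edge 2: e_2 = (-1.67, -3.97);  n_2 = (-0.9218, +0.3877)
∠(n_1, n_2) = 69.11°
δ = |180° − 69.11°| = 110.89°
110.89° > 2α = 43.60°  →  invalid

δ = 110.89°, invalid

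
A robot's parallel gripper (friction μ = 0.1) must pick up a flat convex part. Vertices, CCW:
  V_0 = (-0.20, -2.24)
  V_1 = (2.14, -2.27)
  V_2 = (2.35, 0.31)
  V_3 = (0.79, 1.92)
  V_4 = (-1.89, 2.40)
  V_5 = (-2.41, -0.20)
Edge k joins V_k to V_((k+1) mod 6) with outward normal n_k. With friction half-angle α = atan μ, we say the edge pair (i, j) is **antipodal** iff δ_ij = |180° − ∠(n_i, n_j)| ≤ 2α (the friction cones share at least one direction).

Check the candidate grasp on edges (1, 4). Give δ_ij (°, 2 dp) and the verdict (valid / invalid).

δ = 6.66°, valid

α = atan 0.1 = 5.71°;  2α = 11.42°
edge 1: e_1 = (+0.21, +2.58);  n_1 = (+0.9967, -0.0811)
edge 4: e_4 = (-0.52, -2.60);  n_4 = (-0.9806, +0.1961)
∠(n_1, n_4) = 173.34°
δ = |180° − 173.34°| = 6.66°
6.66° ≤ 2α = 11.42°  →  valid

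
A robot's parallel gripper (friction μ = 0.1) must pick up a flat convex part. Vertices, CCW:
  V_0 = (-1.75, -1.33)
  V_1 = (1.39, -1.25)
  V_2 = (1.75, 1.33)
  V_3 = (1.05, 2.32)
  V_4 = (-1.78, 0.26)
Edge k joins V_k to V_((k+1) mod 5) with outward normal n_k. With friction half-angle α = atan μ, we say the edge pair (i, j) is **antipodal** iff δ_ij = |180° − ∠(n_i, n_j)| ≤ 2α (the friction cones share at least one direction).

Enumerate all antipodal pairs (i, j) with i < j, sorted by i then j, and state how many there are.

α = atan 0.1 = 5.71°;  2α = 11.42°
n_0 = (+0.0255, -0.9997)
n_1 = (+0.9904, -0.1382)
n_2 = (+0.8165, +0.5773)
n_3 = (-0.5885, +0.8085)
n_4 = (-0.9998, -0.0189)
  (0,1): δ = 99.40°  ·
  (0,2): δ = 56.20°  ·
  (0,3): δ = 34.59°  ·
  (0,4): δ = 89.62°  ·
  (1,2): δ = 136.79°  ·
  (1,3): δ = 46.01°  ·
  (1,4): δ = 9.02°  ✓
  (2,3): δ = 89.21°  ·
  (2,4): δ = 34.18°  ·
  (3,4): δ = 124.97°  ·
antipodal pairs: 1

count = 1; pairs: (1,4)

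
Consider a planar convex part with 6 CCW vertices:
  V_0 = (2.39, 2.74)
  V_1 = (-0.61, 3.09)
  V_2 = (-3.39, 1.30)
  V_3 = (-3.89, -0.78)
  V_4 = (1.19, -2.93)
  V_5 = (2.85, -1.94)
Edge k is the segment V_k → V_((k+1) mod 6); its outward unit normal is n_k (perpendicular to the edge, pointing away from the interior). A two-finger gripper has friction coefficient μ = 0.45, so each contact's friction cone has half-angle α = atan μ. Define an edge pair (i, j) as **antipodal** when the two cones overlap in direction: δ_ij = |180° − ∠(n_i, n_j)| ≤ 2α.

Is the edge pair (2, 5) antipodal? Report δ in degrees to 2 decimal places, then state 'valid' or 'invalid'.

δ = 19.13°, valid

α = atan 0.45 = 24.23°;  2α = 48.46°
edge 2: e_2 = (-0.50, -2.08);  n_2 = (-0.9723, +0.2337)
edge 5: e_5 = (-0.46, +4.68);  n_5 = (+0.9952, +0.0978)
∠(n_2, n_5) = 160.87°
δ = |180° − 160.87°| = 19.13°
19.13° ≤ 2α = 48.46°  →  valid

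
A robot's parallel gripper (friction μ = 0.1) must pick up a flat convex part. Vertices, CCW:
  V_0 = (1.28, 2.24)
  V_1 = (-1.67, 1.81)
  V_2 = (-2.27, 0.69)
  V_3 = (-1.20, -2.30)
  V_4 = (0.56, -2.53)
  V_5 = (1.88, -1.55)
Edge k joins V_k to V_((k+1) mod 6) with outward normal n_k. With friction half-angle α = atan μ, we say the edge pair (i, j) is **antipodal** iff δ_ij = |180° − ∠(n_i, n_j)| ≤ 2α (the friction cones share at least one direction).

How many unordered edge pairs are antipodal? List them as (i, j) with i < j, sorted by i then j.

count = 1; pairs: (2,5)

α = atan 0.1 = 5.71°;  2α = 11.42°
n_0 = (-0.1442, +0.9895)
n_1 = (-0.8815, +0.4722)
n_2 = (-0.9415, -0.3369)
n_3 = (-0.1296, -0.9916)
n_4 = (+0.5961, -0.8029)
n_5 = (+0.9877, +0.1564)
  (0,1): δ = 126.47°  ·
  (0,2): δ = 78.60°  ·
  (0,3): δ = 15.74°  ·
  (0,4): δ = 28.30°  ·
  (0,5): δ = 90.70°  ·
  (1,2): δ = 132.13°  ·
  (1,3): δ = 69.27°  ·
  (1,4): δ = 25.23°  ·
  (1,5): δ = 37.17°  ·
  (2,3): δ = 117.14°  ·
  (2,4): δ = 73.10°  ·
  (2,5): δ = 10.69°  ✓
  (3,4): δ = 135.96°  ·
  (3,5): δ = 73.56°  ·
  (4,5): δ = 117.60°  ·
antipodal pairs: 1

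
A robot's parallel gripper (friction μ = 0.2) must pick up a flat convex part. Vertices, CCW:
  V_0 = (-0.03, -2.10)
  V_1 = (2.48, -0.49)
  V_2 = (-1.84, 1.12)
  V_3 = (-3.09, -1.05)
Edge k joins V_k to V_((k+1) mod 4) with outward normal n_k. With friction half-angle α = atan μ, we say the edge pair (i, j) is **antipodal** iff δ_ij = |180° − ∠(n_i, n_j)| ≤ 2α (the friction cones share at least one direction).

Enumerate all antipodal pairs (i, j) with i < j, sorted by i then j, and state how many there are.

count = 1; pairs: (1,3)

α = atan 0.2 = 11.31°;  2α = 22.62°
n_0 = (+0.5399, -0.8417)
n_1 = (+0.3492, +0.9370)
n_2 = (-0.8665, +0.4991)
n_3 = (-0.3246, -0.9459)
  (0,1): δ = 53.12°  ·
  (0,2): δ = 27.38°  ·
  (0,3): δ = 128.38°  ·
  (1,2): δ = 99.50°  ·
  (1,3): δ = 1.50°  ✓
  (2,3): δ = 79.00°  ·
antipodal pairs: 1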